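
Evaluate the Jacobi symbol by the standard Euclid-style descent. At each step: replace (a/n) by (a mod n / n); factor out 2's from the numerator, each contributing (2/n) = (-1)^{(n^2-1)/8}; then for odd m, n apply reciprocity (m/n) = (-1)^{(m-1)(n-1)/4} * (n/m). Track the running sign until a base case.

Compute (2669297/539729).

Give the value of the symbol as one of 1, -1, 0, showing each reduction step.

1

(2669297/539729) = (510381/539729)   [reduce mod 539729]
reciprocity: (510381/539729) = +1·(539729/510381) since 510381 mod 4 = 1, 539729 mod 4 = 1; sign now +1
(539729/510381) = (29348/510381)   [reduce mod 510381]
29348 = 2^2·7337; (2/510381) = -1 since 510381 mod 8 = 5, so (29348/510381) = (-1)^2·(7337/510381); sign now +1
reciprocity: (7337/510381) = +1·(510381/7337) since 7337 mod 4 = 1, 510381 mod 4 = 1; sign now +1
(510381/7337) = (4128/7337)   [reduce mod 7337]
4128 = 2^5·129; (2/7337) = +1 since 7337 mod 8 = 1, so (4128/7337) = (+1)^5·(129/7337); sign now +1
reciprocity: (129/7337) = +1·(7337/129) since 129 mod 4 = 1, 7337 mod 4 = 1; sign now +1
(7337/129) = (113/129)   [reduce mod 129]
reciprocity: (113/129) = +1·(129/113) since 113 mod 4 = 1, 129 mod 4 = 1; sign now +1
(129/113) = (16/113)   [reduce mod 113]
16 = 2^4·1; (2/113) = +1 since 113 mod 8 = 1, so (16/113) = (+1)^4·(1/113); sign now +1
(1/113) = 1; final value = sign = +1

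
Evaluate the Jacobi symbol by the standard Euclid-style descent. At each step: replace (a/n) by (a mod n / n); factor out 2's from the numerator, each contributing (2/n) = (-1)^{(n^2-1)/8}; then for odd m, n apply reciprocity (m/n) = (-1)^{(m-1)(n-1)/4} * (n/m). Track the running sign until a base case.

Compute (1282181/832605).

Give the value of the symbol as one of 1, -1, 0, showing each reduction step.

1

(1282181/832605) = (449576/832605)   [reduce mod 832605]
449576 = 2^3·56197; (2/832605) = -1 since 832605 mod 8 = 5, so (449576/832605) = (-1)^3·(56197/832605); sign now -1
reciprocity: (56197/832605) = +1·(832605/56197) since 56197 mod 4 = 1, 832605 mod 4 = 1; sign now -1
(832605/56197) = (45847/56197)   [reduce mod 56197]
reciprocity: (45847/56197) = +1·(56197/45847) since 45847 mod 4 = 3, 56197 mod 4 = 1; sign now -1
(56197/45847) = (10350/45847)   [reduce mod 45847]
10350 = 2^1·5175; (2/45847) = +1 since 45847 mod 8 = 7, so (10350/45847) = (+1)^1·(5175/45847); sign now -1
reciprocity: (5175/45847) = -1·(45847/5175) since 5175 mod 4 = 3, 45847 mod 4 = 3; sign now +1
(45847/5175) = (4447/5175)   [reduce mod 5175]
reciprocity: (4447/5175) = -1·(5175/4447) since 4447 mod 4 = 3, 5175 mod 4 = 3; sign now -1
(5175/4447) = (728/4447)   [reduce mod 4447]
728 = 2^3·91; (2/4447) = +1 since 4447 mod 8 = 7, so (728/4447) = (+1)^3·(91/4447); sign now -1
reciprocity: (91/4447) = -1·(4447/91) since 91 mod 4 = 3, 4447 mod 4 = 3; sign now +1
(4447/91) = (79/91)   [reduce mod 91]
reciprocity: (79/91) = -1·(91/79) since 79 mod 4 = 3, 91 mod 4 = 3; sign now -1
(91/79) = (12/79)   [reduce mod 79]
12 = 2^2·3; (2/79) = +1 since 79 mod 8 = 7, so (12/79) = (+1)^2·(3/79); sign now -1
reciprocity: (3/79) = -1·(79/3) since 3 mod 4 = 3, 79 mod 4 = 3; sign now +1
(79/3) = (1/3)   [reduce mod 3]
(1/3) = 1; final value = sign = +1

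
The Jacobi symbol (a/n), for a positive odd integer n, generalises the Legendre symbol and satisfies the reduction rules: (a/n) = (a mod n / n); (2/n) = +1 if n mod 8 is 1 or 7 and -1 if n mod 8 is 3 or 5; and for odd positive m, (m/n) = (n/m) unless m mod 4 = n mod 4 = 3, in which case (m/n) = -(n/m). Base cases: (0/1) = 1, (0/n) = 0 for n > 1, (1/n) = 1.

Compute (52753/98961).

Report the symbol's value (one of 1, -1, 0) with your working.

1

reciprocity: (52753/98961) = +1·(98961/52753) since 52753 mod 4 = 1, 98961 mod 4 = 1; sign now +1
(98961/52753) = (46208/52753)   [reduce mod 52753]
46208 = 2^7·361; (2/52753) = +1 since 52753 mod 8 = 1, so (46208/52753) = (+1)^7·(361/52753); sign now +1
reciprocity: (361/52753) = +1·(52753/361) since 361 mod 4 = 1, 52753 mod 4 = 1; sign now +1
(52753/361) = (47/361)   [reduce mod 361]
reciprocity: (47/361) = +1·(361/47) since 47 mod 4 = 3, 361 mod 4 = 1; sign now +1
(361/47) = (32/47)   [reduce mod 47]
32 = 2^5·1; (2/47) = +1 since 47 mod 8 = 7, so (32/47) = (+1)^5·(1/47); sign now +1
(1/47) = 1; final value = sign = +1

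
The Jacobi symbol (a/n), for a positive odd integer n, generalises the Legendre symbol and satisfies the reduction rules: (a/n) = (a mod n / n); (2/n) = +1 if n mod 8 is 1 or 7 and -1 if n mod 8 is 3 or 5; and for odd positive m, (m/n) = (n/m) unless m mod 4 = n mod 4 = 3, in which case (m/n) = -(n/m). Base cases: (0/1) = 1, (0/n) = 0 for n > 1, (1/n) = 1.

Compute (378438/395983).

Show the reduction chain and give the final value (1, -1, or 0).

378438 = 2^1·189219; (2/395983) = +1 since 395983 mod 8 = 7, so (378438/395983) = (+1)^1·(189219/395983); sign now +1
reciprocity: (189219/395983) = -1·(395983/189219) since 189219 mod 4 = 3, 395983 mod 4 = 3; sign now -1
(395983/189219) = (17545/189219)   [reduce mod 189219]
reciprocity: (17545/189219) = +1·(189219/17545) since 17545 mod 4 = 1, 189219 mod 4 = 3; sign now -1
(189219/17545) = (13769/17545)   [reduce mod 17545]
reciprocity: (13769/17545) = +1·(17545/13769) since 13769 mod 4 = 1, 17545 mod 4 = 1; sign now -1
(17545/13769) = (3776/13769)   [reduce mod 13769]
3776 = 2^6·59; (2/13769) = +1 since 13769 mod 8 = 1, so (3776/13769) = (+1)^6·(59/13769); sign now -1
reciprocity: (59/13769) = +1·(13769/59) since 59 mod 4 = 3, 13769 mod 4 = 1; sign now -1
(13769/59) = (22/59)   [reduce mod 59]
22 = 2^1·11; (2/59) = -1 since 59 mod 8 = 3, so (22/59) = (-1)^1·(11/59); sign now +1
reciprocity: (11/59) = -1·(59/11) since 11 mod 4 = 3, 59 mod 4 = 3; sign now -1
(59/11) = (4/11)   [reduce mod 11]
4 = 2^2·1; (2/11) = -1 since 11 mod 8 = 3, so (4/11) = (-1)^2·(1/11); sign now -1
(1/11) = 1; final value = sign = -1

-1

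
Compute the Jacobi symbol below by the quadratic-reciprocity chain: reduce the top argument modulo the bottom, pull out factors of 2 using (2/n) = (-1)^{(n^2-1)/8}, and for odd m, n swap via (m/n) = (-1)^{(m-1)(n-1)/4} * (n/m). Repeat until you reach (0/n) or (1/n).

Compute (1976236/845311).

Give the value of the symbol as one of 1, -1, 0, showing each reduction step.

0

(1976236/845311) = (285614/845311)   [reduce mod 845311]
285614 = 2^1·142807; (2/845311) = +1 since 845311 mod 8 = 7, so (285614/845311) = (+1)^1·(142807/845311); sign now +1
reciprocity: (142807/845311) = -1·(845311/142807) since 142807 mod 4 = 3, 845311 mod 4 = 3; sign now -1
(845311/142807) = (131276/142807)   [reduce mod 142807]
131276 = 2^2·32819; (2/142807) = +1 since 142807 mod 8 = 7, so (131276/142807) = (+1)^2·(32819/142807); sign now -1
reciprocity: (32819/142807) = -1·(142807/32819) since 32819 mod 4 = 3, 142807 mod 4 = 3; sign now +1
(142807/32819) = (11531/32819)   [reduce mod 32819]
reciprocity: (11531/32819) = -1·(32819/11531) since 11531 mod 4 = 3, 32819 mod 4 = 3; sign now -1
(32819/11531) = (9757/11531)   [reduce mod 11531]
reciprocity: (9757/11531) = +1·(11531/9757) since 9757 mod 4 = 1, 11531 mod 4 = 3; sign now -1
(11531/9757) = (1774/9757)   [reduce mod 9757]
1774 = 2^1·887; (2/9757) = -1 since 9757 mod 8 = 5, so (1774/9757) = (-1)^1·(887/9757); sign now +1
reciprocity: (887/9757) = +1·(9757/887) since 887 mod 4 = 3, 9757 mod 4 = 1; sign now +1
(9757/887) = (0/887)   [reduce mod 887]
(0/887) = 0   [gcd(a, n) > 1]; final value = 0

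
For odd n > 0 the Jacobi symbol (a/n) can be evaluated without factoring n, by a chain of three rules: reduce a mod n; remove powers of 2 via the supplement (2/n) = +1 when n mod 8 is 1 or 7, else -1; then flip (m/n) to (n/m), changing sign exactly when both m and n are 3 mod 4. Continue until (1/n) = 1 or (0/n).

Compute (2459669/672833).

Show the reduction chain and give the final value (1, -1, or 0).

1

(2459669/672833): 2459669 mod 672833 = 441170, so (2459669/672833) = (441170/672833)
factor out 2^1: 441170 = 2^1·220585; with 672833 mod 8 = 1, (2/672833) = +1; sign now +1; continue with (220585/672833)
flip (220585/672833) -> (672833/220585): both odd, 220585 mod 4 = 1, 672833 mod 4 = 1, so the flip contributes +1; sign now +1
(672833/220585): 672833 mod 220585 = 11078, so (672833/220585) = (11078/220585)
factor out 2^1: 11078 = 2^1·5539; with 220585 mod 8 = 1, (2/220585) = +1; sign now +1; continue with (5539/220585)
flip (5539/220585) -> (220585/5539): both odd, 5539 mod 4 = 3, 220585 mod 4 = 1, so the flip contributes +1; sign now +1
(220585/5539): 220585 mod 5539 = 4564, so (220585/5539) = (4564/5539)
factor out 2^2: 4564 = 2^2·1141; with 5539 mod 8 = 3, (2/5539) = -1; sign now +1; continue with (1141/5539)
flip (1141/5539) -> (5539/1141): both odd, 1141 mod 4 = 1, 5539 mod 4 = 3, so the flip contributes +1; sign now +1
(5539/1141): 5539 mod 1141 = 975, so (5539/1141) = (975/1141)
flip (975/1141) -> (1141/975): both odd, 975 mod 4 = 3, 1141 mod 4 = 1, so the flip contributes +1; sign now +1
(1141/975): 1141 mod 975 = 166, so (1141/975) = (166/975)
factor out 2^1: 166 = 2^1·83; with 975 mod 8 = 7, (2/975) = +1; sign now +1; continue with (83/975)
flip (83/975) -> (975/83): both odd, 83 mod 4 = 3, 975 mod 4 = 3, so the flip contributes -1; sign now -1
(975/83): 975 mod 83 = 62, so (975/83) = (62/83)
factor out 2^1: 62 = 2^1·31; with 83 mod 8 = 3, (2/83) = -1; sign now +1; continue with (31/83)
flip (31/83) -> (83/31): both odd, 31 mod 4 = 3, 83 mod 4 = 3, so the flip contributes -1; sign now -1
(83/31): 83 mod 31 = 21, so (83/31) = (21/31)
flip (21/31) -> (31/21): both odd, 21 mod 4 = 1, 31 mod 4 = 3, so the flip contributes +1; sign now -1
(31/21): 31 mod 21 = 10, so (31/21) = (10/21)
factor out 2^1: 10 = 2^1·5; with 21 mod 8 = 5, (2/21) = -1; sign now +1; continue with (5/21)
flip (5/21) -> (21/5): both odd, 5 mod 4 = 1, 21 mod 4 = 1, so the flip contributes +1; sign now +1
(21/5): 21 mod 5 = 1, so (21/5) = (1/5)
reached (1/5) = 1, so the symbol is +1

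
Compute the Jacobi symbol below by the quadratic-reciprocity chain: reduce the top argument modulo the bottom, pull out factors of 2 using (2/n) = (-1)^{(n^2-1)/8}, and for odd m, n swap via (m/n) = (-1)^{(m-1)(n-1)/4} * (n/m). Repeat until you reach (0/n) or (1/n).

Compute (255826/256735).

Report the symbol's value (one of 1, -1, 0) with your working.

255826 = 2^1·127913; (2/256735) = +1 since 256735 mod 8 = 7, so (255826/256735) = (+1)^1·(127913/256735); sign now +1
reciprocity: (127913/256735) = +1·(256735/127913) since 127913 mod 4 = 1, 256735 mod 4 = 3; sign now +1
(256735/127913) = (909/127913)   [reduce mod 127913]
reciprocity: (909/127913) = +1·(127913/909) since 909 mod 4 = 1, 127913 mod 4 = 1; sign now +1
(127913/909) = (653/909)   [reduce mod 909]
reciprocity: (653/909) = +1·(909/653) since 653 mod 4 = 1, 909 mod 4 = 1; sign now +1
(909/653) = (256/653)   [reduce mod 653]
256 = 2^8·1; (2/653) = -1 since 653 mod 8 = 5, so (256/653) = (-1)^8·(1/653); sign now +1
(1/653) = 1; final value = sign = +1

1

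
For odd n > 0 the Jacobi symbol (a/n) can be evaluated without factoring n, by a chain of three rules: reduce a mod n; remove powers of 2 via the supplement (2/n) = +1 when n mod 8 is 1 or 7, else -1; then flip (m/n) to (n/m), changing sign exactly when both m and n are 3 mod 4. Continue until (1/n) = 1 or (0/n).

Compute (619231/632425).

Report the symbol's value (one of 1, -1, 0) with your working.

reciprocity: (619231/632425) = +1·(632425/619231) since 619231 mod 4 = 3, 632425 mod 4 = 1; sign now +1
(632425/619231) = (13194/619231)   [reduce mod 619231]
13194 = 2^1·6597; (2/619231) = +1 since 619231 mod 8 = 7, so (13194/619231) = (+1)^1·(6597/619231); sign now +1
reciprocity: (6597/619231) = +1·(619231/6597) since 6597 mod 4 = 1, 619231 mod 4 = 3; sign now +1
(619231/6597) = (5710/6597)   [reduce mod 6597]
5710 = 2^1·2855; (2/6597) = -1 since 6597 mod 8 = 5, so (5710/6597) = (-1)^1·(2855/6597); sign now -1
reciprocity: (2855/6597) = +1·(6597/2855) since 2855 mod 4 = 3, 6597 mod 4 = 1; sign now -1
(6597/2855) = (887/2855)   [reduce mod 2855]
reciprocity: (887/2855) = -1·(2855/887) since 887 mod 4 = 3, 2855 mod 4 = 3; sign now +1
(2855/887) = (194/887)   [reduce mod 887]
194 = 2^1·97; (2/887) = +1 since 887 mod 8 = 7, so (194/887) = (+1)^1·(97/887); sign now +1
reciprocity: (97/887) = +1·(887/97) since 97 mod 4 = 1, 887 mod 4 = 3; sign now +1
(887/97) = (14/97)   [reduce mod 97]
14 = 2^1·7; (2/97) = +1 since 97 mod 8 = 1, so (14/97) = (+1)^1·(7/97); sign now +1
reciprocity: (7/97) = +1·(97/7) since 7 mod 4 = 3, 97 mod 4 = 1; sign now +1
(97/7) = (6/7)   [reduce mod 7]
6 = 2^1·3; (2/7) = +1 since 7 mod 8 = 7, so (6/7) = (+1)^1·(3/7); sign now +1
reciprocity: (3/7) = -1·(7/3) since 3 mod 4 = 3, 7 mod 4 = 3; sign now -1
(7/3) = (1/3)   [reduce mod 3]
(1/3) = 1; final value = sign = -1

-1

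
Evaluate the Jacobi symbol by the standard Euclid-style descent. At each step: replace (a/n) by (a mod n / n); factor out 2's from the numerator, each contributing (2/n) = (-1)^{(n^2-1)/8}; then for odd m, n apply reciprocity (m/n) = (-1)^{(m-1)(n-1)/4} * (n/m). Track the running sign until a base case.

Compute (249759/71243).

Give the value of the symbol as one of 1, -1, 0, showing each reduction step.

1

(249759/71243): 249759 mod 71243 = 36030, so (249759/71243) = (36030/71243)
factor out 2^1: 36030 = 2^1·18015; with 71243 mod 8 = 3, (2/71243) = -1; sign now -1; continue with (18015/71243)
flip (18015/71243) -> (71243/18015): both odd, 18015 mod 4 = 3, 71243 mod 4 = 3, so the flip contributes -1; sign now +1
(71243/18015): 71243 mod 18015 = 17198, so (71243/18015) = (17198/18015)
factor out 2^1: 17198 = 2^1·8599; with 18015 mod 8 = 7, (2/18015) = +1; sign now +1; continue with (8599/18015)
flip (8599/18015) -> (18015/8599): both odd, 8599 mod 4 = 3, 18015 mod 4 = 3, so the flip contributes -1; sign now -1
(18015/8599): 18015 mod 8599 = 817, so (18015/8599) = (817/8599)
flip (817/8599) -> (8599/817): both odd, 817 mod 4 = 1, 8599 mod 4 = 3, so the flip contributes +1; sign now -1
(8599/817): 8599 mod 817 = 429, so (8599/817) = (429/817)
flip (429/817) -> (817/429): both odd, 429 mod 4 = 1, 817 mod 4 = 1, so the flip contributes +1; sign now -1
(817/429): 817 mod 429 = 388, so (817/429) = (388/429)
factor out 2^2: 388 = 2^2·97; with 429 mod 8 = 5, (2/429) = -1; sign now -1; continue with (97/429)
flip (97/429) -> (429/97): both odd, 97 mod 4 = 1, 429 mod 4 = 1, so the flip contributes +1; sign now -1
(429/97): 429 mod 97 = 41, so (429/97) = (41/97)
flip (41/97) -> (97/41): both odd, 41 mod 4 = 1, 97 mod 4 = 1, so the flip contributes +1; sign now -1
(97/41): 97 mod 41 = 15, so (97/41) = (15/41)
flip (15/41) -> (41/15): both odd, 15 mod 4 = 3, 41 mod 4 = 1, so the flip contributes +1; sign now -1
(41/15): 41 mod 15 = 11, so (41/15) = (11/15)
flip (11/15) -> (15/11): both odd, 11 mod 4 = 3, 15 mod 4 = 3, so the flip contributes -1; sign now +1
(15/11): 15 mod 11 = 4, so (15/11) = (4/11)
factor out 2^2: 4 = 2^2·1; with 11 mod 8 = 3, (2/11) = -1; sign now +1; continue with (1/11)
reached (1/11) = 1, so the symbol is +1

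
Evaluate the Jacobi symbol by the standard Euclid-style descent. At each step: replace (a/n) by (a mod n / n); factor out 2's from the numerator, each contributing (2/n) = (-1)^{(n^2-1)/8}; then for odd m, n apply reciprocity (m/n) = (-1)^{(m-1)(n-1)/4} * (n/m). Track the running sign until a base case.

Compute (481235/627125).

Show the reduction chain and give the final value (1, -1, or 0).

0

flip (481235/627125) -> (627125/481235): both odd, 481235 mod 4 = 3, 627125 mod 4 = 1, so the flip contributes +1; sign now +1
(627125/481235): 627125 mod 481235 = 145890, so (627125/481235) = (145890/481235)
factor out 2^1: 145890 = 2^1·72945; with 481235 mod 8 = 3, (2/481235) = -1; sign now -1; continue with (72945/481235)
flip (72945/481235) -> (481235/72945): both odd, 72945 mod 4 = 1, 481235 mod 4 = 3, so the flip contributes +1; sign now -1
(481235/72945): 481235 mod 72945 = 43565, so (481235/72945) = (43565/72945)
flip (43565/72945) -> (72945/43565): both odd, 43565 mod 4 = 1, 72945 mod 4 = 1, so the flip contributes +1; sign now -1
(72945/43565): 72945 mod 43565 = 29380, so (72945/43565) = (29380/43565)
factor out 2^2: 29380 = 2^2·7345; with 43565 mod 8 = 5, (2/43565) = -1; sign now -1; continue with (7345/43565)
flip (7345/43565) -> (43565/7345): both odd, 7345 mod 4 = 1, 43565 mod 4 = 1, so the flip contributes +1; sign now -1
(43565/7345): 43565 mod 7345 = 6840, so (43565/7345) = (6840/7345)
factor out 2^3: 6840 = 2^3·855; with 7345 mod 8 = 1, (2/7345) = +1; sign now -1; continue with (855/7345)
flip (855/7345) -> (7345/855): both odd, 855 mod 4 = 3, 7345 mod 4 = 1, so the flip contributes +1; sign now -1
(7345/855): 7345 mod 855 = 505, so (7345/855) = (505/855)
flip (505/855) -> (855/505): both odd, 505 mod 4 = 1, 855 mod 4 = 3, so the flip contributes +1; sign now -1
(855/505): 855 mod 505 = 350, so (855/505) = (350/505)
factor out 2^1: 350 = 2^1·175; with 505 mod 8 = 1, (2/505) = +1; sign now -1; continue with (175/505)
flip (175/505) -> (505/175): both odd, 175 mod 4 = 3, 505 mod 4 = 1, so the flip contributes +1; sign now -1
(505/175): 505 mod 175 = 155, so (505/175) = (155/175)
flip (155/175) -> (175/155): both odd, 155 mod 4 = 3, 175 mod 4 = 3, so the flip contributes -1; sign now +1
(175/155): 175 mod 155 = 20, so (175/155) = (20/155)
factor out 2^2: 20 = 2^2·5; with 155 mod 8 = 3, (2/155) = -1; sign now +1; continue with (5/155)
flip (5/155) -> (155/5): both odd, 5 mod 4 = 1, 155 mod 4 = 3, so the flip contributes +1; sign now +1
(155/5): 155 mod 5 = 0, so (155/5) = (0/5)
reached (0/5); gcd(a, n) > 1, so (0/5) = 0 and the symbol is 0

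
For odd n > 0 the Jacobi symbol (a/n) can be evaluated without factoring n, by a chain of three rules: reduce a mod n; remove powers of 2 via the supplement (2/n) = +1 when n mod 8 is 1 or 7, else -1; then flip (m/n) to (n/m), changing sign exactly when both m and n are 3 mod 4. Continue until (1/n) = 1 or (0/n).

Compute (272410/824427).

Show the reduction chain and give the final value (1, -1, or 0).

factor out 2^1: 272410 = 2^1·136205; with 824427 mod 8 = 3, (2/824427) = -1; sign now -1; continue with (136205/824427)
flip (136205/824427) -> (824427/136205): both odd, 136205 mod 4 = 1, 824427 mod 4 = 3, so the flip contributes +1; sign now -1
(824427/136205): 824427 mod 136205 = 7197, so (824427/136205) = (7197/136205)
flip (7197/136205) -> (136205/7197): both odd, 7197 mod 4 = 1, 136205 mod 4 = 1, so the flip contributes +1; sign now -1
(136205/7197): 136205 mod 7197 = 6659, so (136205/7197) = (6659/7197)
flip (6659/7197) -> (7197/6659): both odd, 6659 mod 4 = 3, 7197 mod 4 = 1, so the flip contributes +1; sign now -1
(7197/6659): 7197 mod 6659 = 538, so (7197/6659) = (538/6659)
factor out 2^1: 538 = 2^1·269; with 6659 mod 8 = 3, (2/6659) = -1; sign now +1; continue with (269/6659)
flip (269/6659) -> (6659/269): both odd, 269 mod 4 = 1, 6659 mod 4 = 3, so the flip contributes +1; sign now +1
(6659/269): 6659 mod 269 = 203, so (6659/269) = (203/269)
flip (203/269) -> (269/203): both odd, 203 mod 4 = 3, 269 mod 4 = 1, so the flip contributes +1; sign now +1
(269/203): 269 mod 203 = 66, so (269/203) = (66/203)
factor out 2^1: 66 = 2^1·33; with 203 mod 8 = 3, (2/203) = -1; sign now -1; continue with (33/203)
flip (33/203) -> (203/33): both odd, 33 mod 4 = 1, 203 mod 4 = 3, so the flip contributes +1; sign now -1
(203/33): 203 mod 33 = 5, so (203/33) = (5/33)
flip (5/33) -> (33/5): both odd, 5 mod 4 = 1, 33 mod 4 = 1, so the flip contributes +1; sign now -1
(33/5): 33 mod 5 = 3, so (33/5) = (3/5)
flip (3/5) -> (5/3): both odd, 3 mod 4 = 3, 5 mod 4 = 1, so the flip contributes +1; sign now -1
(5/3): 5 mod 3 = 2, so (5/3) = (2/3)
factor out 2^1: 2 = 2^1·1; with 3 mod 8 = 3, (2/3) = -1; sign now +1; continue with (1/3)
reached (1/3) = 1, so the symbol is +1

1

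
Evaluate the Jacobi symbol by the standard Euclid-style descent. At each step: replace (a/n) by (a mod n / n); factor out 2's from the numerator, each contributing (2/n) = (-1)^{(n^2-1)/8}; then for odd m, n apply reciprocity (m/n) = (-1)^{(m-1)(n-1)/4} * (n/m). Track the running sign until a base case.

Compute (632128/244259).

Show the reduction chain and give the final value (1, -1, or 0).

(632128/244259): 632128 mod 244259 = 143610, so (632128/244259) = (143610/244259)
factor out 2^1: 143610 = 2^1·71805; with 244259 mod 8 = 3, (2/244259) = -1; sign now -1; continue with (71805/244259)
flip (71805/244259) -> (244259/71805): both odd, 71805 mod 4 = 1, 244259 mod 4 = 3, so the flip contributes +1; sign now -1
(244259/71805): 244259 mod 71805 = 28844, so (244259/71805) = (28844/71805)
factor out 2^2: 28844 = 2^2·7211; with 71805 mod 8 = 5, (2/71805) = -1; sign now -1; continue with (7211/71805)
flip (7211/71805) -> (71805/7211): both odd, 7211 mod 4 = 3, 71805 mod 4 = 1, so the flip contributes +1; sign now -1
(71805/7211): 71805 mod 7211 = 6906, so (71805/7211) = (6906/7211)
factor out 2^1: 6906 = 2^1·3453; with 7211 mod 8 = 3, (2/7211) = -1; sign now +1; continue with (3453/7211)
flip (3453/7211) -> (7211/3453): both odd, 3453 mod 4 = 1, 7211 mod 4 = 3, so the flip contributes +1; sign now +1
(7211/3453): 7211 mod 3453 = 305, so (7211/3453) = (305/3453)
flip (305/3453) -> (3453/305): both odd, 305 mod 4 = 1, 3453 mod 4 = 1, so the flip contributes +1; sign now +1
(3453/305): 3453 mod 305 = 98, so (3453/305) = (98/305)
factor out 2^1: 98 = 2^1·49; with 305 mod 8 = 1, (2/305) = +1; sign now +1; continue with (49/305)
flip (49/305) -> (305/49): both odd, 49 mod 4 = 1, 305 mod 4 = 1, so the flip contributes +1; sign now +1
(305/49): 305 mod 49 = 11, so (305/49) = (11/49)
flip (11/49) -> (49/11): both odd, 11 mod 4 = 3, 49 mod 4 = 1, so the flip contributes +1; sign now +1
(49/11): 49 mod 11 = 5, so (49/11) = (5/11)
flip (5/11) -> (11/5): both odd, 5 mod 4 = 1, 11 mod 4 = 3, so the flip contributes +1; sign now +1
(11/5): 11 mod 5 = 1, so (11/5) = (1/5)
reached (1/5) = 1, so the symbol is +1

1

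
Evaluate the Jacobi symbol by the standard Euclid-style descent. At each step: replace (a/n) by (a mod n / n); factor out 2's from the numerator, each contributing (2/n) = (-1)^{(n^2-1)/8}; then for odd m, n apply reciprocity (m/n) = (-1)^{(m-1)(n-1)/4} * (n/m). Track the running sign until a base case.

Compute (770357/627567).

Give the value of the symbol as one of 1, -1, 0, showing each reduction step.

(770357/627567): 770357 mod 627567 = 142790, so (770357/627567) = (142790/627567)
factor out 2^1: 142790 = 2^1·71395; with 627567 mod 8 = 7, (2/627567) = +1; sign now +1; continue with (71395/627567)
flip (71395/627567) -> (627567/71395): both odd, 71395 mod 4 = 3, 627567 mod 4 = 3, so the flip contributes -1; sign now -1
(627567/71395): 627567 mod 71395 = 56407, so (627567/71395) = (56407/71395)
flip (56407/71395) -> (71395/56407): both odd, 56407 mod 4 = 3, 71395 mod 4 = 3, so the flip contributes -1; sign now +1
(71395/56407): 71395 mod 56407 = 14988, so (71395/56407) = (14988/56407)
factor out 2^2: 14988 = 2^2·3747; with 56407 mod 8 = 7, (2/56407) = +1; sign now +1; continue with (3747/56407)
flip (3747/56407) -> (56407/3747): both odd, 3747 mod 4 = 3, 56407 mod 4 = 3, so the flip contributes -1; sign now -1
(56407/3747): 56407 mod 3747 = 202, so (56407/3747) = (202/3747)
factor out 2^1: 202 = 2^1·101; with 3747 mod 8 = 3, (2/3747) = -1; sign now +1; continue with (101/3747)
flip (101/3747) -> (3747/101): both odd, 101 mod 4 = 1, 3747 mod 4 = 3, so the flip contributes +1; sign now +1
(3747/101): 3747 mod 101 = 10, so (3747/101) = (10/101)
factor out 2^1: 10 = 2^1·5; with 101 mod 8 = 5, (2/101) = -1; sign now -1; continue with (5/101)
flip (5/101) -> (101/5): both odd, 5 mod 4 = 1, 101 mod 4 = 1, so the flip contributes +1; sign now -1
(101/5): 101 mod 5 = 1, so (101/5) = (1/5)
reached (1/5) = 1, so the symbol is -1

-1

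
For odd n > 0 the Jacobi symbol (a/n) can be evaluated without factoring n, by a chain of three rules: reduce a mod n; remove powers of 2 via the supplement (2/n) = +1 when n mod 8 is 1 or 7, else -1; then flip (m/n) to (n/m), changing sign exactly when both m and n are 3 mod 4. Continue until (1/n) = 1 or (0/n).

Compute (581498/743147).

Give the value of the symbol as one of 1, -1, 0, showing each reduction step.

-1

factor out 2^1: 581498 = 2^1·290749; with 743147 mod 8 = 3, (2/743147) = -1; sign now -1; continue with (290749/743147)
flip (290749/743147) -> (743147/290749): both odd, 290749 mod 4 = 1, 743147 mod 4 = 3, so the flip contributes +1; sign now -1
(743147/290749): 743147 mod 290749 = 161649, so (743147/290749) = (161649/290749)
flip (161649/290749) -> (290749/161649): both odd, 161649 mod 4 = 1, 290749 mod 4 = 1, so the flip contributes +1; sign now -1
(290749/161649): 290749 mod 161649 = 129100, so (290749/161649) = (129100/161649)
factor out 2^2: 129100 = 2^2·32275; with 161649 mod 8 = 1, (2/161649) = +1; sign now -1; continue with (32275/161649)
flip (32275/161649) -> (161649/32275): both odd, 32275 mod 4 = 3, 161649 mod 4 = 1, so the flip contributes +1; sign now -1
(161649/32275): 161649 mod 32275 = 274, so (161649/32275) = (274/32275)
factor out 2^1: 274 = 2^1·137; with 32275 mod 8 = 3, (2/32275) = -1; sign now +1; continue with (137/32275)
flip (137/32275) -> (32275/137): both odd, 137 mod 4 = 1, 32275 mod 4 = 3, so the flip contributes +1; sign now +1
(32275/137): 32275 mod 137 = 80, so (32275/137) = (80/137)
factor out 2^4: 80 = 2^4·5; with 137 mod 8 = 1, (2/137) = +1; sign now +1; continue with (5/137)
flip (5/137) -> (137/5): both odd, 5 mod 4 = 1, 137 mod 4 = 1, so the flip contributes +1; sign now +1
(137/5): 137 mod 5 = 2, so (137/5) = (2/5)
factor out 2^1: 2 = 2^1·1; with 5 mod 8 = 5, (2/5) = -1; sign now -1; continue with (1/5)
reached (1/5) = 1, so the symbol is -1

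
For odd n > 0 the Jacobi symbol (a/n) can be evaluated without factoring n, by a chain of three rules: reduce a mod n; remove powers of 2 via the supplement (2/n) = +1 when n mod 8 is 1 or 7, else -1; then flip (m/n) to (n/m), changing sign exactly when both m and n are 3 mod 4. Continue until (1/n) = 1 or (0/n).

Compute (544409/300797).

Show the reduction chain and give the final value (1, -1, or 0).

(544409/300797): 544409 mod 300797 = 243612, so (544409/300797) = (243612/300797)
factor out 2^2: 243612 = 2^2·60903; with 300797 mod 8 = 5, (2/300797) = -1; sign now +1; continue with (60903/300797)
flip (60903/300797) -> (300797/60903): both odd, 60903 mod 4 = 3, 300797 mod 4 = 1, so the flip contributes +1; sign now +1
(300797/60903): 300797 mod 60903 = 57185, so (300797/60903) = (57185/60903)
flip (57185/60903) -> (60903/57185): both odd, 57185 mod 4 = 1, 60903 mod 4 = 3, so the flip contributes +1; sign now +1
(60903/57185): 60903 mod 57185 = 3718, so (60903/57185) = (3718/57185)
factor out 2^1: 3718 = 2^1·1859; with 57185 mod 8 = 1, (2/57185) = +1; sign now +1; continue with (1859/57185)
flip (1859/57185) -> (57185/1859): both odd, 1859 mod 4 = 3, 57185 mod 4 = 1, so the flip contributes +1; sign now +1
(57185/1859): 57185 mod 1859 = 1415, so (57185/1859) = (1415/1859)
flip (1415/1859) -> (1859/1415): both odd, 1415 mod 4 = 3, 1859 mod 4 = 3, so the flip contributes -1; sign now -1
(1859/1415): 1859 mod 1415 = 444, so (1859/1415) = (444/1415)
factor out 2^2: 444 = 2^2·111; with 1415 mod 8 = 7, (2/1415) = +1; sign now -1; continue with (111/1415)
flip (111/1415) -> (1415/111): both odd, 111 mod 4 = 3, 1415 mod 4 = 3, so the flip contributes -1; sign now +1
(1415/111): 1415 mod 111 = 83, so (1415/111) = (83/111)
flip (83/111) -> (111/83): both odd, 83 mod 4 = 3, 111 mod 4 = 3, so the flip contributes -1; sign now -1
(111/83): 111 mod 83 = 28, so (111/83) = (28/83)
factor out 2^2: 28 = 2^2·7; with 83 mod 8 = 3, (2/83) = -1; sign now -1; continue with (7/83)
flip (7/83) -> (83/7): both odd, 7 mod 4 = 3, 83 mod 4 = 3, so the flip contributes -1; sign now +1
(83/7): 83 mod 7 = 6, so (83/7) = (6/7)
factor out 2^1: 6 = 2^1·3; with 7 mod 8 = 7, (2/7) = +1; sign now +1; continue with (3/7)
flip (3/7) -> (7/3): both odd, 3 mod 4 = 3, 7 mod 4 = 3, so the flip contributes -1; sign now -1
(7/3): 7 mod 3 = 1, so (7/3) = (1/3)
reached (1/3) = 1, so the symbol is -1

-1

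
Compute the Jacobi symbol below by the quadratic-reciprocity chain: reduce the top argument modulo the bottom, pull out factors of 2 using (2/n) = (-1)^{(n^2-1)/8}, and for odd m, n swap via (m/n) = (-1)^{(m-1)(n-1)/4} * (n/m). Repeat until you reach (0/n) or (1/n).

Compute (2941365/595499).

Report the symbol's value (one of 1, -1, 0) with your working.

1

(2941365/595499) = (559369/595499)   [reduce mod 595499]
reciprocity: (559369/595499) = +1·(595499/559369) since 559369 mod 4 = 1, 595499 mod 4 = 3; sign now +1
(595499/559369) = (36130/559369)   [reduce mod 559369]
36130 = 2^1·18065; (2/559369) = +1 since 559369 mod 8 = 1, so (36130/559369) = (+1)^1·(18065/559369); sign now +1
reciprocity: (18065/559369) = +1·(559369/18065) since 18065 mod 4 = 1, 559369 mod 4 = 1; sign now +1
(559369/18065) = (17419/18065)   [reduce mod 18065]
reciprocity: (17419/18065) = +1·(18065/17419) since 17419 mod 4 = 3, 18065 mod 4 = 1; sign now +1
(18065/17419) = (646/17419)   [reduce mod 17419]
646 = 2^1·323; (2/17419) = -1 since 17419 mod 8 = 3, so (646/17419) = (-1)^1·(323/17419); sign now -1
reciprocity: (323/17419) = -1·(17419/323) since 323 mod 4 = 3, 17419 mod 4 = 3; sign now +1
(17419/323) = (300/323)   [reduce mod 323]
300 = 2^2·75; (2/323) = -1 since 323 mod 8 = 3, so (300/323) = (-1)^2·(75/323); sign now +1
reciprocity: (75/323) = -1·(323/75) since 75 mod 4 = 3, 323 mod 4 = 3; sign now -1
(323/75) = (23/75)   [reduce mod 75]
reciprocity: (23/75) = -1·(75/23) since 23 mod 4 = 3, 75 mod 4 = 3; sign now +1
(75/23) = (6/23)   [reduce mod 23]
6 = 2^1·3; (2/23) = +1 since 23 mod 8 = 7, so (6/23) = (+1)^1·(3/23); sign now +1
reciprocity: (3/23) = -1·(23/3) since 3 mod 4 = 3, 23 mod 4 = 3; sign now -1
(23/3) = (2/3)   [reduce mod 3]
2 = 2^1·1; (2/3) = -1 since 3 mod 8 = 3, so (2/3) = (-1)^1·(1/3); sign now +1
(1/3) = 1; final value = sign = +1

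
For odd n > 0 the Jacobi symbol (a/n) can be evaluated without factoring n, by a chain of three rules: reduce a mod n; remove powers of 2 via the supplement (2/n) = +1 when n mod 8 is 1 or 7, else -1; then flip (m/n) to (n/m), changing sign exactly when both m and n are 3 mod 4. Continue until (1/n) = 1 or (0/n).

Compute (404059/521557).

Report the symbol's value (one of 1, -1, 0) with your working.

-1

reciprocity: (404059/521557) = +1·(521557/404059) since 404059 mod 4 = 3, 521557 mod 4 = 1; sign now +1
(521557/404059) = (117498/404059)   [reduce mod 404059]
117498 = 2^1·58749; (2/404059) = -1 since 404059 mod 8 = 3, so (117498/404059) = (-1)^1·(58749/404059); sign now -1
reciprocity: (58749/404059) = +1·(404059/58749) since 58749 mod 4 = 1, 404059 mod 4 = 3; sign now -1
(404059/58749) = (51565/58749)   [reduce mod 58749]
reciprocity: (51565/58749) = +1·(58749/51565) since 51565 mod 4 = 1, 58749 mod 4 = 1; sign now -1
(58749/51565) = (7184/51565)   [reduce mod 51565]
7184 = 2^4·449; (2/51565) = -1 since 51565 mod 8 = 5, so (7184/51565) = (-1)^4·(449/51565); sign now -1
reciprocity: (449/51565) = +1·(51565/449) since 449 mod 4 = 1, 51565 mod 4 = 1; sign now -1
(51565/449) = (379/449)   [reduce mod 449]
reciprocity: (379/449) = +1·(449/379) since 379 mod 4 = 3, 449 mod 4 = 1; sign now -1
(449/379) = (70/379)   [reduce mod 379]
70 = 2^1·35; (2/379) = -1 since 379 mod 8 = 3, so (70/379) = (-1)^1·(35/379); sign now +1
reciprocity: (35/379) = -1·(379/35) since 35 mod 4 = 3, 379 mod 4 = 3; sign now -1
(379/35) = (29/35)   [reduce mod 35]
reciprocity: (29/35) = +1·(35/29) since 29 mod 4 = 1, 35 mod 4 = 3; sign now -1
(35/29) = (6/29)   [reduce mod 29]
6 = 2^1·3; (2/29) = -1 since 29 mod 8 = 5, so (6/29) = (-1)^1·(3/29); sign now +1
reciprocity: (3/29) = +1·(29/3) since 3 mod 4 = 3, 29 mod 4 = 1; sign now +1
(29/3) = (2/3)   [reduce mod 3]
2 = 2^1·1; (2/3) = -1 since 3 mod 8 = 3, so (2/3) = (-1)^1·(1/3); sign now -1
(1/3) = 1; final value = sign = -1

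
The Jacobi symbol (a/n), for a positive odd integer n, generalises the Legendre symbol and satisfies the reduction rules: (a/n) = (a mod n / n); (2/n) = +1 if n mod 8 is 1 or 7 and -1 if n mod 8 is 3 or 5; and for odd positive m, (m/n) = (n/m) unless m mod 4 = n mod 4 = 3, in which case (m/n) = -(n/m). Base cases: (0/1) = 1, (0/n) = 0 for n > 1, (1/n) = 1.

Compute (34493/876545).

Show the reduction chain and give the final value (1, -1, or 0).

-1

reciprocity: (34493/876545) = +1·(876545/34493) since 34493 mod 4 = 1, 876545 mod 4 = 1; sign now +1
(876545/34493) = (14220/34493)   [reduce mod 34493]
14220 = 2^2·3555; (2/34493) = -1 since 34493 mod 8 = 5, so (14220/34493) = (-1)^2·(3555/34493); sign now +1
reciprocity: (3555/34493) = +1·(34493/3555) since 3555 mod 4 = 3, 34493 mod 4 = 1; sign now +1
(34493/3555) = (2498/3555)   [reduce mod 3555]
2498 = 2^1·1249; (2/3555) = -1 since 3555 mod 8 = 3, so (2498/3555) = (-1)^1·(1249/3555); sign now -1
reciprocity: (1249/3555) = +1·(3555/1249) since 1249 mod 4 = 1, 3555 mod 4 = 3; sign now -1
(3555/1249) = (1057/1249)   [reduce mod 1249]
reciprocity: (1057/1249) = +1·(1249/1057) since 1057 mod 4 = 1, 1249 mod 4 = 1; sign now -1
(1249/1057) = (192/1057)   [reduce mod 1057]
192 = 2^6·3; (2/1057) = +1 since 1057 mod 8 = 1, so (192/1057) = (+1)^6·(3/1057); sign now -1
reciprocity: (3/1057) = +1·(1057/3) since 3 mod 4 = 3, 1057 mod 4 = 1; sign now -1
(1057/3) = (1/3)   [reduce mod 3]
(1/3) = 1; final value = sign = -1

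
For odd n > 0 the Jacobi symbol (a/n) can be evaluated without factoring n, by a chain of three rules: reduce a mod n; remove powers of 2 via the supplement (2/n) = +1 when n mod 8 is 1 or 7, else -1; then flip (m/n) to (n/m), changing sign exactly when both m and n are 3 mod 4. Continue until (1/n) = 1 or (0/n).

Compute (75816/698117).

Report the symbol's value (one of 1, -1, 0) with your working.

-1

75816 = 2^3·9477; (2/698117) = -1 since 698117 mod 8 = 5, so (75816/698117) = (-1)^3·(9477/698117); sign now -1
reciprocity: (9477/698117) = +1·(698117/9477) since 9477 mod 4 = 1, 698117 mod 4 = 1; sign now -1
(698117/9477) = (6296/9477)   [reduce mod 9477]
6296 = 2^3·787; (2/9477) = -1 since 9477 mod 8 = 5, so (6296/9477) = (-1)^3·(787/9477); sign now +1
reciprocity: (787/9477) = +1·(9477/787) since 787 mod 4 = 3, 9477 mod 4 = 1; sign now +1
(9477/787) = (33/787)   [reduce mod 787]
reciprocity: (33/787) = +1·(787/33) since 33 mod 4 = 1, 787 mod 4 = 3; sign now +1
(787/33) = (28/33)   [reduce mod 33]
28 = 2^2·7; (2/33) = +1 since 33 mod 8 = 1, so (28/33) = (+1)^2·(7/33); sign now +1
reciprocity: (7/33) = +1·(33/7) since 7 mod 4 = 3, 33 mod 4 = 1; sign now +1
(33/7) = (5/7)   [reduce mod 7]
reciprocity: (5/7) = +1·(7/5) since 5 mod 4 = 1, 7 mod 4 = 3; sign now +1
(7/5) = (2/5)   [reduce mod 5]
2 = 2^1·1; (2/5) = -1 since 5 mod 8 = 5, so (2/5) = (-1)^1·(1/5); sign now -1
(1/5) = 1; final value = sign = -1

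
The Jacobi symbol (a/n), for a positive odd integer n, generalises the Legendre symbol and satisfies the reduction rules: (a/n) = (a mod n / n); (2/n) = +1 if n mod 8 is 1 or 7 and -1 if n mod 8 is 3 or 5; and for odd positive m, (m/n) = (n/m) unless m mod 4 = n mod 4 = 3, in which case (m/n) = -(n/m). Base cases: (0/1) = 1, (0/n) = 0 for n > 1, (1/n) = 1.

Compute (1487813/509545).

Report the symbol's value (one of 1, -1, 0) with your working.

(1487813/509545): 1487813 mod 509545 = 468723, so (1487813/509545) = (468723/509545)
flip (468723/509545) -> (509545/468723): both odd, 468723 mod 4 = 3, 509545 mod 4 = 1, so the flip contributes +1; sign now +1
(509545/468723): 509545 mod 468723 = 40822, so (509545/468723) = (40822/468723)
factor out 2^1: 40822 = 2^1·20411; with 468723 mod 8 = 3, (2/468723) = -1; sign now -1; continue with (20411/468723)
flip (20411/468723) -> (468723/20411): both odd, 20411 mod 4 = 3, 468723 mod 4 = 3, so the flip contributes -1; sign now +1
(468723/20411): 468723 mod 20411 = 19681, so (468723/20411) = (19681/20411)
flip (19681/20411) -> (20411/19681): both odd, 19681 mod 4 = 1, 20411 mod 4 = 3, so the flip contributes +1; sign now +1
(20411/19681): 20411 mod 19681 = 730, so (20411/19681) = (730/19681)
factor out 2^1: 730 = 2^1·365; with 19681 mod 8 = 1, (2/19681) = +1; sign now +1; continue with (365/19681)
flip (365/19681) -> (19681/365): both odd, 365 mod 4 = 1, 19681 mod 4 = 1, so the flip contributes +1; sign now +1
(19681/365): 19681 mod 365 = 336, so (19681/365) = (336/365)
factor out 2^4: 336 = 2^4·21; with 365 mod 8 = 5, (2/365) = -1; sign now +1; continue with (21/365)
flip (21/365) -> (365/21): both odd, 21 mod 4 = 1, 365 mod 4 = 1, so the flip contributes +1; sign now +1
(365/21): 365 mod 21 = 8, so (365/21) = (8/21)
factor out 2^3: 8 = 2^3·1; with 21 mod 8 = 5, (2/21) = -1; sign now -1; continue with (1/21)
reached (1/21) = 1, so the symbol is -1

-1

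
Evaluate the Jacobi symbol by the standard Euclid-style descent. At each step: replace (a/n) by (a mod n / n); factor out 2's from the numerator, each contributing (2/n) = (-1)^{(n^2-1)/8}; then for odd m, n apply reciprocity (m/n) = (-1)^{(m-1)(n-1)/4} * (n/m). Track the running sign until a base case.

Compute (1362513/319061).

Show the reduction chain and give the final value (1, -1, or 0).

1

(1362513/319061) = (86269/319061)   [reduce mod 319061]
reciprocity: (86269/319061) = +1·(319061/86269) since 86269 mod 4 = 1, 319061 mod 4 = 1; sign now +1
(319061/86269) = (60254/86269)   [reduce mod 86269]
60254 = 2^1·30127; (2/86269) = -1 since 86269 mod 8 = 5, so (60254/86269) = (-1)^1·(30127/86269); sign now -1
reciprocity: (30127/86269) = +1·(86269/30127) since 30127 mod 4 = 3, 86269 mod 4 = 1; sign now -1
(86269/30127) = (26015/30127)   [reduce mod 30127]
reciprocity: (26015/30127) = -1·(30127/26015) since 26015 mod 4 = 3, 30127 mod 4 = 3; sign now +1
(30127/26015) = (4112/26015)   [reduce mod 26015]
4112 = 2^4·257; (2/26015) = +1 since 26015 mod 8 = 7, so (4112/26015) = (+1)^4·(257/26015); sign now +1
reciprocity: (257/26015) = +1·(26015/257) since 257 mod 4 = 1, 26015 mod 4 = 3; sign now +1
(26015/257) = (58/257)   [reduce mod 257]
58 = 2^1·29; (2/257) = +1 since 257 mod 8 = 1, so (58/257) = (+1)^1·(29/257); sign now +1
reciprocity: (29/257) = +1·(257/29) since 29 mod 4 = 1, 257 mod 4 = 1; sign now +1
(257/29) = (25/29)   [reduce mod 29]
reciprocity: (25/29) = +1·(29/25) since 25 mod 4 = 1, 29 mod 4 = 1; sign now +1
(29/25) = (4/25)   [reduce mod 25]
4 = 2^2·1; (2/25) = +1 since 25 mod 8 = 1, so (4/25) = (+1)^2·(1/25); sign now +1
(1/25) = 1; final value = sign = +1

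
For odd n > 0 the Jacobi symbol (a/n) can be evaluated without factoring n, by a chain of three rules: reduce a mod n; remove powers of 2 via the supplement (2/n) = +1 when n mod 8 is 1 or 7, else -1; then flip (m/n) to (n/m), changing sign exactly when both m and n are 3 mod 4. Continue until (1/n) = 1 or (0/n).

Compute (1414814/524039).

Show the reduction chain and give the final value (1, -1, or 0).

(1414814/524039): 1414814 mod 524039 = 366736, so (1414814/524039) = (366736/524039)
factor out 2^4: 366736 = 2^4·22921; with 524039 mod 8 = 7, (2/524039) = +1; sign now +1; continue with (22921/524039)
flip (22921/524039) -> (524039/22921): both odd, 22921 mod 4 = 1, 524039 mod 4 = 3, so the flip contributes +1; sign now +1
(524039/22921): 524039 mod 22921 = 19777, so (524039/22921) = (19777/22921)
flip (19777/22921) -> (22921/19777): both odd, 19777 mod 4 = 1, 22921 mod 4 = 1, so the flip contributes +1; sign now +1
(22921/19777): 22921 mod 19777 = 3144, so (22921/19777) = (3144/19777)
factor out 2^3: 3144 = 2^3·393; with 19777 mod 8 = 1, (2/19777) = +1; sign now +1; continue with (393/19777)
flip (393/19777) -> (19777/393): both odd, 393 mod 4 = 1, 19777 mod 4 = 1, so the flip contributes +1; sign now +1
(19777/393): 19777 mod 393 = 127, so (19777/393) = (127/393)
flip (127/393) -> (393/127): both odd, 127 mod 4 = 3, 393 mod 4 = 1, so the flip contributes +1; sign now +1
(393/127): 393 mod 127 = 12, so (393/127) = (12/127)
factor out 2^2: 12 = 2^2·3; with 127 mod 8 = 7, (2/127) = +1; sign now +1; continue with (3/127)
flip (3/127) -> (127/3): both odd, 3 mod 4 = 3, 127 mod 4 = 3, so the flip contributes -1; sign now -1
(127/3): 127 mod 3 = 1, so (127/3) = (1/3)
reached (1/3) = 1, so the symbol is -1

-1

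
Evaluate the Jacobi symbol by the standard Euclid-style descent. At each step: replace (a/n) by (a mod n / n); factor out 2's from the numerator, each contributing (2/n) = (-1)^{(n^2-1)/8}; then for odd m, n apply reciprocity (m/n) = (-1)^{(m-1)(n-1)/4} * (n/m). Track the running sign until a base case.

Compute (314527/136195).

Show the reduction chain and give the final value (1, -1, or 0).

(314527/136195): 314527 mod 136195 = 42137, so (314527/136195) = (42137/136195)
flip (42137/136195) -> (136195/42137): both odd, 42137 mod 4 = 1, 136195 mod 4 = 3, so the flip contributes +1; sign now +1
(136195/42137): 136195 mod 42137 = 9784, so (136195/42137) = (9784/42137)
factor out 2^3: 9784 = 2^3·1223; with 42137 mod 8 = 1, (2/42137) = +1; sign now +1; continue with (1223/42137)
flip (1223/42137) -> (42137/1223): both odd, 1223 mod 4 = 3, 42137 mod 4 = 1, so the flip contributes +1; sign now +1
(42137/1223): 42137 mod 1223 = 555, so (42137/1223) = (555/1223)
flip (555/1223) -> (1223/555): both odd, 555 mod 4 = 3, 1223 mod 4 = 3, so the flip contributes -1; sign now -1
(1223/555): 1223 mod 555 = 113, so (1223/555) = (113/555)
flip (113/555) -> (555/113): both odd, 113 mod 4 = 1, 555 mod 4 = 3, so the flip contributes +1; sign now -1
(555/113): 555 mod 113 = 103, so (555/113) = (103/113)
flip (103/113) -> (113/103): both odd, 103 mod 4 = 3, 113 mod 4 = 1, so the flip contributes +1; sign now -1
(113/103): 113 mod 103 = 10, so (113/103) = (10/103)
factor out 2^1: 10 = 2^1·5; with 103 mod 8 = 7, (2/103) = +1; sign now -1; continue with (5/103)
flip (5/103) -> (103/5): both odd, 5 mod 4 = 1, 103 mod 4 = 3, so the flip contributes +1; sign now -1
(103/5): 103 mod 5 = 3, so (103/5) = (3/5)
flip (3/5) -> (5/3): both odd, 3 mod 4 = 3, 5 mod 4 = 1, so the flip contributes +1; sign now -1
(5/3): 5 mod 3 = 2, so (5/3) = (2/3)
factor out 2^1: 2 = 2^1·1; with 3 mod 8 = 3, (2/3) = -1; sign now +1; continue with (1/3)
reached (1/3) = 1, so the symbol is +1

1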